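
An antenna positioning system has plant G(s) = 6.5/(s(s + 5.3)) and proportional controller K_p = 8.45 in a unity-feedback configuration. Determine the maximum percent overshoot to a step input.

30%

From 1 + K_pG(s) = 0: s² + 5.3s + 54.92 = 0 ⇒ ω_n = 7.411, ζ = 0.3576.
%OS = 100·exp(−πζ/√(1−ζ²)) = 100·exp(−π·0.3576/√0.8721) = 30%.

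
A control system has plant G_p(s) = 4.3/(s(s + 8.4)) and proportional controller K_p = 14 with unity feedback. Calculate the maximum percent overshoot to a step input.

13.2%

From 1 + K_pG_p(s) = 0: s² + 8.4s + 60.2 = 0 ⇒ ω_n = 7.759, ζ = 0.5413.
%OS = 100·exp(−πζ/√(1−ζ²)) = 100·exp(−π·0.5413/√0.707) = 13.2%.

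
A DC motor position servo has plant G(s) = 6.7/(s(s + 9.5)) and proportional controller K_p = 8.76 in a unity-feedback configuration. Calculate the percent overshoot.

Closed-loop characteristic equation: s² + 9.5s + 58.69 = 0, so ω_n = 7.661 rad/s and ζ = 9.5/(2·7.661) = 0.62.
%OS = 100·exp(−πζ/√(1−ζ²)) = 100·exp(−π·0.62/√0.6156) = 8.35%.

8.35%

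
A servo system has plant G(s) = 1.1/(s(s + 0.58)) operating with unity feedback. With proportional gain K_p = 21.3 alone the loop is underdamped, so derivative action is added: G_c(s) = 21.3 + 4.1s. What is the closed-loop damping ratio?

ζ = 0.526

Forward path: (21.3 + 4.1s)·1.1/(s(s+0.58)). The closed-loop characteristic equation is s² + (0.58 + 1.1·4.1)s + 1.1·21.3 = 0.
That is s² + 5.09s + 23.43 = 0, so ω_n = 4.84 rad/s and ζ = 5.09/(2·4.84) = 0.5258.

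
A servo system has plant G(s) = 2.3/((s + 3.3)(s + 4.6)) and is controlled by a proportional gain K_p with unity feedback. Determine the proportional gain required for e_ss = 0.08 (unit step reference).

K_p = 75.9

Steady-state error for a unit step on this type-0 loop is 1/(1 + K_p·G(0)).
G(0) = 0.1515. Require 1/(1 + K_p·0.1515) = 0.08, so 1 + 0.1515·K_p = 12.5.
K_p = (12.5 − 1)/0.1515 = 75.9.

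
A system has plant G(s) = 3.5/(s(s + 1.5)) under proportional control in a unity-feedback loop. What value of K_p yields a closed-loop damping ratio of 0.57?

Closed-loop characteristic equation: s² + 1.5s + K_p·3.5 = 0.
So ω_n = √(3.5K_p) and 2ζω_n = 1.5, giving ζ = 1.5/(2√(3.5K_p)).
Setting ζ = 0.57: √(3.5K_p) = 1.5/(2·0.57) = 1.316, so K_p = 1.731/3.5 = 0.495.

K_p = 0.495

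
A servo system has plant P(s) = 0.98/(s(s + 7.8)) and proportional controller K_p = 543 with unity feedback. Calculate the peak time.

T_p = 0.138 s

The closed-loop denominator s² + 7.8s + 532.1 gives ω_n = √532.1 = 23.07 and ζ = 7.8/(2ω_n) = 0.1691.
Damped frequency ω_d = ω_n√(1−ζ²) = 22.74 rad/s, so peak time T_p = π/ω_d = 0.138 s.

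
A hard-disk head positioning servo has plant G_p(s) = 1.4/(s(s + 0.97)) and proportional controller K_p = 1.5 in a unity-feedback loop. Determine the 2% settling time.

Closed-loop characteristic equation: s² + 0.97s + 2.1 = 0, so ω_n = 1.449 rad/s and ζ = 0.97/(2·1.449) = 0.3347.
2% settling time T_s ≈ 4/(ζω_n) = 4/0.485 = 8.25 s.

T_s ≈ 8.25 s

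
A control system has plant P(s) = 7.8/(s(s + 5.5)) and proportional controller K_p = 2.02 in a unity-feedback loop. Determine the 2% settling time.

T_s ≈ 1.45 s

Closed-loop characteristic equation: s² + 5.5s + 15.76 = 0, so ω_n = 3.969 rad/s and ζ = 5.5/(2·3.969) = 0.6928.
2% settling time T_s ≈ 4/(ζω_n) = 4/2.75 = 1.45 s.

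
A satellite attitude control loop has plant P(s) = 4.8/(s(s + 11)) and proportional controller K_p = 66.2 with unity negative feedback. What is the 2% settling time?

T_s ≈ 0.727 s

Closed-loop characteristic equation: s² + 11s + 317.8 = 0, so ω_n = 17.83 rad/s and ζ = 11/(2·17.83) = 0.3085.
2% settling time T_s ≈ 4/(ζω_n) = 4/5.5 = 0.727 s.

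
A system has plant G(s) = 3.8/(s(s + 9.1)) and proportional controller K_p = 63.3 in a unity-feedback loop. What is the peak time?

The closed-loop denominator s² + 9.1s + 240.5 gives ω_n = √240.5 = 15.51 and ζ = 9.1/(2ω_n) = 0.2934.
Damped frequency ω_d = ω_n√(1−ζ²) = 14.83 rad/s, so peak time T_p = π/ω_d = 0.212 s.

T_p = 0.212 s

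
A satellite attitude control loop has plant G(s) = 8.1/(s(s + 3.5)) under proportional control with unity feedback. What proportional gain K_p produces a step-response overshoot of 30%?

From %OS = 100·exp(−πζ/√(1−ζ²)) = 30%, ζ = −ln(0.3)/√(π²+ln²(0.3)) = 0.3579.
Characteristic equation s² + 3.5s + 8.1K_p = 0 gives ζ = 3.5/(2√(8.1K_p)).
Setting ζ = 0.3579: √(8.1K_p) = 3.5/(2·0.3579) = 4.89, so K_p = 23.91/8.1 = 2.95.

K_p = 2.95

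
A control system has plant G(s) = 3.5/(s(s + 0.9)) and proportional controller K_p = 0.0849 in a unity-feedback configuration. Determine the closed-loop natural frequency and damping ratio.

The closed-loop denominator is s(s+0.9) + 0.0849·3.5 = s² + 0.9s + 0.2972.
Matching s² + 2ζω_n s + ω_n²: ω_n = √0.2972 = 0.5451 rad/s and 2ζω_n = 0.9, so ζ = 0.9/(2·0.5451) = 0.826.

ω_n = 0.545 rad/s, ζ = 0.826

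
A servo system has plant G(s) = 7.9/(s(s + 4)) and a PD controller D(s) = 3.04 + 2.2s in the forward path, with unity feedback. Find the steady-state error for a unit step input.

0

The open loop D(s)G(s) has a pole at the origin (type 1), so the static position error constant is infinite and e_ss = 1/(1+∞) = 0.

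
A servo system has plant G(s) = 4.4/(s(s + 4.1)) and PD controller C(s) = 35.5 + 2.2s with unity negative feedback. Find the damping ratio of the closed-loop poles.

Forward path: (35.5 + 2.2s)·4.4/(s(s+4.1)). The closed-loop characteristic equation is s² + (4.1 + 4.4·2.2)s + 4.4·35.5 = 0.
That is s² + 13.78s + 156.2 = 0, so ω_n = 12.5 rad/s and ζ = 13.78/(2·12.5) = 0.5513.

ζ = 0.551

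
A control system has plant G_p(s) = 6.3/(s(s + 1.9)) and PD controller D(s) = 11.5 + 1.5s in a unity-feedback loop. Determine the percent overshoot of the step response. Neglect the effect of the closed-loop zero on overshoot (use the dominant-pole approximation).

6.02%

Forward path: (11.5 + 1.5s)·6.3/(s(s+1.9)). The closed-loop characteristic equation is s² + (1.9 + 6.3·1.5)s + 6.3·11.5 = 0.
That is s² + 11.35s + 72.45 = 0, so ω_n = 8.512 rad/s and ζ = 11.35/(2·8.512) = 0.6667.
%OS = 100·exp(−πζ/√(1−ζ²)) = 6.02%.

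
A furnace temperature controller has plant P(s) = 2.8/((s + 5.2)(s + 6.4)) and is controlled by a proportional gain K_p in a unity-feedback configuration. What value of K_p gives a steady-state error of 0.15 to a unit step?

K_p = 67.4

Steady-state error for a unit step on this type-0 loop is 1/(1 + K_p·P(0)).
P(0) = 0.08413. Require 1/(1 + K_p·0.08413) = 0.15, so 1 + 0.08413·K_p = 6.667.
K_p = (6.667 − 1)/0.08413 = 67.4.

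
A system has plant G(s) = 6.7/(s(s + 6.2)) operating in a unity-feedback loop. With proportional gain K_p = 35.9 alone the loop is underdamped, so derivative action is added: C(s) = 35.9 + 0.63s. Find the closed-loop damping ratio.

ζ = 0.336

Forward path: (35.9 + 0.63s)·6.7/(s(s+6.2)). The closed-loop characteristic equation is s² + (6.2 + 6.7·0.63)s + 6.7·35.9 = 0.
That is s² + 10.42s + 240.5 = 0, so ω_n = 15.51 rad/s and ζ = 10.42/(2·15.51) = 0.336.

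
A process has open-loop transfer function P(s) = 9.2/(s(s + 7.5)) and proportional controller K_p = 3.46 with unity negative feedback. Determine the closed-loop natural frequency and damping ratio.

1 + K_p·P(s) = 0 gives s² + 7.5s + 31.83 = 0.
So ω_n² = 31.83 ⇒ ω_n = 5.642 rad/s, and ζ = 7.5/(2ω_n) = 0.665.

ω_n = 5.64 rad/s, ζ = 0.665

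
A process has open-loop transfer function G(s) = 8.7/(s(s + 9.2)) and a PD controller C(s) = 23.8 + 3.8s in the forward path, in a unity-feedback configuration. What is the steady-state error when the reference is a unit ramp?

The loop has one pole at the origin (type 1). Velocity error constant K_v = lim_{s→0} s·C(s)G(s) = 23.8·8.7/9.2 = 22.51.
Steady-state error to a unit ramp: e_ss = 1/K_v = 0.0444.

0.0444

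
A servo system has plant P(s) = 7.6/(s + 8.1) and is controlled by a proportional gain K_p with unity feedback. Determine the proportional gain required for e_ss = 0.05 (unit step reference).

Steady-state error for a unit step on this type-0 loop is 1/(1 + K_p·P(0)).
P(0) = 0.9383. Require 1/(1 + K_p·0.9383) = 0.05, so 1 + 0.9383·K_p = 20.
K_p = (20 − 1)/0.9383 = 20.2.

K_p = 20.2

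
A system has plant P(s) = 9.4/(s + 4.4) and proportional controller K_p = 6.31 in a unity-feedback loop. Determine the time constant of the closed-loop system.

Closed-loop transfer function: T(s) = K_p·P(s)/(1 + K_p·P(s)) = 59.31/(s + 4.4 + 59.31) = 59.31/(s + 63.71).
Time constant τ = 1/63.71 = 0.0157 s.

τ = 0.0157 s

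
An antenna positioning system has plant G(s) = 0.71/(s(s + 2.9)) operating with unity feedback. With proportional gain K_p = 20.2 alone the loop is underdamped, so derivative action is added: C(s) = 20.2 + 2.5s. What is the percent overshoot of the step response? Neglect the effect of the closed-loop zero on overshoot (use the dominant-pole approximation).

Forward path: (20.2 + 2.5s)·0.71/(s(s+2.9)). The closed-loop characteristic equation is s² + (2.9 + 0.71·2.5)s + 0.71·20.2 = 0.
That is s² + 4.675s + 14.34 = 0, so ω_n = 3.787 rad/s and ζ = 4.675/(2·3.787) = 0.6172.
%OS = 100·exp(−πζ/√(1−ζ²)) = 8.5%.

8.5%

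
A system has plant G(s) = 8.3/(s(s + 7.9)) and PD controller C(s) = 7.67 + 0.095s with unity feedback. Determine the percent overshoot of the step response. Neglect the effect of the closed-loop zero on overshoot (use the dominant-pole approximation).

Forward path: (7.67 + 0.095s)·8.3/(s(s+7.9)). The closed-loop characteristic equation is s² + (7.9 + 8.3·0.095)s + 8.3·7.67 = 0.
That is s² + 8.689s + 63.66 = 0, so ω_n = 7.979 rad/s and ζ = 8.689/(2·7.979) = 0.5445.
%OS = 100·exp(−πζ/√(1−ζ²)) = 13%.

13%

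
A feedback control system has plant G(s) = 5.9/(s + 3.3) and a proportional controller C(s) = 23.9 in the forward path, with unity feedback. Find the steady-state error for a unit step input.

0.0229

The loop is type 0. Static position error constant K_pos = C(0)·G(0) = 23.9·1.788 = 42.73.
Steady-state error to a unit step: e_ss = 1/(1+K_pos) = 1/43.73 = 0.0229.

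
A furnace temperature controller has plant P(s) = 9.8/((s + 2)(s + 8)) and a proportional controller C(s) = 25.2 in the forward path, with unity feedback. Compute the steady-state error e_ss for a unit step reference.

0.0608

The loop is type 0. Static position error constant K_pos = C(0)·P(0) = 25.2·0.6125 = 15.44.
Steady-state error to a unit step: e_ss = 1/(1+K_pos) = 1/16.44 = 0.0608.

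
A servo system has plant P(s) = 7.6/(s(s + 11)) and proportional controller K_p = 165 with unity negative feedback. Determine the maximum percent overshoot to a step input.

From 1 + K_pP(s) = 0: s² + 11s + 1254 = 0 ⇒ ω_n = 35.41, ζ = 0.1553.
%OS = 100·exp(−πζ/√(1−ζ²)) = 100·exp(−π·0.1553/√0.9759) = 61%.

61%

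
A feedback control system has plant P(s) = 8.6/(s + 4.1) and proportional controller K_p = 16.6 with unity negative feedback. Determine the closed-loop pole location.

Closed-loop transfer function: T(s) = K_p·P(s)/(1 + K_p·P(s)) = 142.8/(s + 4.1 + 142.8) = 142.8/(s + 146.9).
The closed-loop pole is at s = −146.9.

s = -146.9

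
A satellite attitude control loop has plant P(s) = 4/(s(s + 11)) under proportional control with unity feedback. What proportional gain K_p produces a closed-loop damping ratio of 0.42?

Closed-loop characteristic equation: s² + 11s + K_p·4 = 0.
So ω_n = √(4K_p) and 2ζω_n = 11, giving ζ = 11/(2√(4K_p)).
Setting ζ = 0.42: √(4K_p) = 11/(2·0.42) = 13.1, so K_p = 171.5/4 = 42.9.

K_p = 42.9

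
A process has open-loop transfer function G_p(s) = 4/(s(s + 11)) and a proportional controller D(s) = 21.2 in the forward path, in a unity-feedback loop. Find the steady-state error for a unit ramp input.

0.13

The loop has one pole at the origin (type 1). Velocity error constant K_v = lim_{s→0} s·D(s)G_p(s) = 21.2·4/11 = 7.709.
Steady-state error to a unit ramp: e_ss = 1/K_v = 0.13.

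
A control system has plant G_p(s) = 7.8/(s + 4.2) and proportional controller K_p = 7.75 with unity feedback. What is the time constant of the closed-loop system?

τ = 0.0155 s

Closed-loop transfer function: T(s) = K_p·G_p(s)/(1 + K_p·G_p(s)) = 60.45/(s + 4.2 + 60.45) = 60.45/(s + 64.65).
Time constant τ = 1/64.65 = 0.0155 s.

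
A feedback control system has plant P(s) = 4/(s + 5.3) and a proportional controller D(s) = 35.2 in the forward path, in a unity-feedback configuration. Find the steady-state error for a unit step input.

The loop is type 0. Static position error constant K_pos = D(0)·P(0) = 35.2·0.7547 = 26.57.
Steady-state error to a unit step: e_ss = 1/(1+K_pos) = 1/27.57 = 0.0363.

0.0363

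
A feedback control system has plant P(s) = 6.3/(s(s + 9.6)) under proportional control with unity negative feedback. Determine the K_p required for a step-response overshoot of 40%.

From %OS = 100·exp(−πζ/√(1−ζ²)) = 40%, ζ = −ln(0.4)/√(π²+ln²(0.4)) = 0.28.
Characteristic equation s² + 9.6s + 6.3K_p = 0 gives ζ = 9.6/(2√(6.3K_p)).
Setting ζ = 0.28: √(6.3K_p) = 9.6/(2·0.28) = 17.14, so K_p = 293.9/6.3 = 46.6.

K_p = 46.6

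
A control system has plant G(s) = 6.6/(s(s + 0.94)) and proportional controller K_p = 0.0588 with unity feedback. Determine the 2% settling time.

From 1 + K_pG(s) = 0: s² + 0.94s + 0.3881 = 0 ⇒ ω_n = 0.623, ζ = 0.7545.
2% settling time T_s ≈ 4/(ζω_n) = 4/0.47 = 8.51 s.

T_s ≈ 8.51 s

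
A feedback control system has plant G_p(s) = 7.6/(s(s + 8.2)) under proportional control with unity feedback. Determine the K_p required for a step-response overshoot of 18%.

From %OS = 100·exp(−πζ/√(1−ζ²)) = 18%, ζ = −ln(0.18)/√(π²+ln²(0.18)) = 0.4791.
Characteristic equation s² + 8.2s + 7.6K_p = 0 gives ζ = 8.2/(2√(7.6K_p)).
Setting ζ = 0.4791: √(7.6K_p) = 8.2/(2·0.4791) = 8.558, so K_p = 73.23/7.6 = 9.64.

K_p = 9.64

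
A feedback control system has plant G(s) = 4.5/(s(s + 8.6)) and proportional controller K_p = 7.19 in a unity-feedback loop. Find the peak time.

T_p = 0.844 s

From 1 + K_pG(s) = 0: s² + 8.6s + 32.36 = 0 ⇒ ω_n = 5.688, ζ = 0.756.
Damped frequency ω_d = ω_n√(1−ζ²) = 3.724 rad/s, so peak time T_p = π/ω_d = 0.844 s.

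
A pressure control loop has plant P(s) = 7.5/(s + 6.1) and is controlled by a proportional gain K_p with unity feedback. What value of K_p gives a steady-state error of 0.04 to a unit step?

K_p = 19.5

The loop is type 0, so e_ss(step) = 1/(1 + K_pos) with K_pos = K_p·P(0).
P(0) = 1.23. Require 1/(1 + K_p·1.23) = 0.04, so 1 + 1.23·K_p = 25.
K_p = (25 − 1)/1.23 = 19.5.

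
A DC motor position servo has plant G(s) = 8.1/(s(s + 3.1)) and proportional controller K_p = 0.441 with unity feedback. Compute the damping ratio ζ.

ζ = 0.82

The closed-loop denominator is s(s+3.1) + 0.441·8.1 = s² + 3.1s + 3.572.
So ω_n² = 3.572 ⇒ ω_n = 1.89 rad/s, and ζ = 3.1/(2ω_n) = 0.82.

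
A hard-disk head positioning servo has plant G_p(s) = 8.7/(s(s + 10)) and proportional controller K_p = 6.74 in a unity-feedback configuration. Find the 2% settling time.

T_s ≈ 0.8 s

The closed-loop denominator s² + 10s + 58.64 gives ω_n = √58.64 = 7.658 and ζ = 10/(2ω_n) = 0.653.
2% settling time T_s ≈ 4/(ζω_n) = 4/5 = 0.8 s.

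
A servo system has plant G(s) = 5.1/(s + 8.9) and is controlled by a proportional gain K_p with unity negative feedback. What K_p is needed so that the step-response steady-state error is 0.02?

K_p = 85.5

The loop is type 0, so e_ss(step) = 1/(1 + K_pos) with K_pos = K_p·G(0).
G(0) = 0.573. Require 1/(1 + K_p·0.573) = 0.02, so 1 + 0.573·K_p = 50.
K_p = (50 − 1)/0.573 = 85.5.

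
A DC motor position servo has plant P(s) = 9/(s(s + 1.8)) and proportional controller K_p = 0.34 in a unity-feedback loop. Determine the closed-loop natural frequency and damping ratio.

ω_n = 1.75 rad/s, ζ = 0.514

1 + K_p·P(s) = 0 gives s² + 1.8s + 3.06 = 0.
So ω_n² = 3.06 ⇒ ω_n = 1.749 rad/s, and ζ = 1.8/(2ω_n) = 0.514.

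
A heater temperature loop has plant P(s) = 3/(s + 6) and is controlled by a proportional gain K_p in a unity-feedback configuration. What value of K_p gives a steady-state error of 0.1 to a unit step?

The loop is type 0, so e_ss(step) = 1/(1 + K_pos) with K_pos = K_p·P(0).
P(0) = 0.5. Require 1/(1 + K_p·0.5) = 0.1, so 1 + 0.5·K_p = 10.
K_p = (10 − 1)/0.5 = 18.

K_p = 18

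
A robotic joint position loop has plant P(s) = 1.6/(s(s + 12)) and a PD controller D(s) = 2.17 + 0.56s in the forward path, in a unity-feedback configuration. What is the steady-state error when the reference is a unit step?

0

The open loop D(s)P(s) has a pole at the origin (type 1), so the static position error constant is infinite and e_ss = 1/(1+∞) = 0.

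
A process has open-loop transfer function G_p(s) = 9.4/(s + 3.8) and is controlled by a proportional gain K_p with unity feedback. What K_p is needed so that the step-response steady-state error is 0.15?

K_p = 2.29

Steady-state error for a unit step on this type-0 loop is 1/(1 + K_p·G_p(0)).
G_p(0) = 2.474. Require 1/(1 + K_p·2.474) = 0.15, so 1 + 2.474·K_p = 6.667.
K_p = (6.667 − 1)/2.474 = 2.29.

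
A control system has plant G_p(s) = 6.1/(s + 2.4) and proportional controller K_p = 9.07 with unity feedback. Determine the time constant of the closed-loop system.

Closed-loop transfer function: T(s) = K_p·G_p(s)/(1 + K_p·G_p(s)) = 55.33/(s + 2.4 + 55.33) = 55.33/(s + 57.73).
Time constant τ = 1/57.73 = 0.0173 s.

τ = 0.0173 s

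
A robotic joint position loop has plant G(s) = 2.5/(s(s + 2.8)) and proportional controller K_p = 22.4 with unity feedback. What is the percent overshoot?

55%

The closed-loop denominator s² + 2.8s + 56 gives ω_n = √56 = 7.483 and ζ = 2.8/(2ω_n) = 0.1871.
%OS = 100·exp(−πζ/√(1−ζ²)) = 100·exp(−π·0.1871/√0.965) = 55%.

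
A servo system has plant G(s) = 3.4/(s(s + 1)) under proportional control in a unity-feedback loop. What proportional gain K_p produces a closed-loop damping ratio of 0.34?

K_p = 0.636

Closed-loop characteristic equation: s² + 1s + K_p·3.4 = 0.
So ω_n = √(3.4K_p) and 2ζω_n = 1, giving ζ = 1/(2√(3.4K_p)).
Setting ζ = 0.34: √(3.4K_p) = 1/(2·0.34) = 1.471, so K_p = 2.163/3.4 = 0.636.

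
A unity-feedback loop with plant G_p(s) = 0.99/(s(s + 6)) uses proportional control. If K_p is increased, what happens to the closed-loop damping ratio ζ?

ζ = 6/(2√(0.99K_p)); increasing K_p raises the denominator, so ζ falls.

decrease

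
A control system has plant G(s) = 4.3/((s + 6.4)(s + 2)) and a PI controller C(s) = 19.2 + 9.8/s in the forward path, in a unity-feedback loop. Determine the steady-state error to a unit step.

0

The open loop C(s)G(s) has a pole at the origin (type 1), so the static position error constant is infinite and e_ss = 1/(1+∞) = 0.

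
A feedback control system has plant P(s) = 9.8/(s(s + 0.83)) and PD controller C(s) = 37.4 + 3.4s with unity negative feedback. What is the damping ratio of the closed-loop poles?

Forward path: (37.4 + 3.4s)·9.8/(s(s+0.83)). The closed-loop characteristic equation is s² + (0.83 + 9.8·3.4)s + 9.8·37.4 = 0.
That is s² + 34.15s + 366.5 = 0, so ω_n = 19.14 rad/s and ζ = 34.15/(2·19.14) = 0.8919.

ζ = 0.892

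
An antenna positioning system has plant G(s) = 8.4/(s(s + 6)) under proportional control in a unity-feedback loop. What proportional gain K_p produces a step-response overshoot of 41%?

K_p = 14.4

From %OS = 100·exp(−πζ/√(1−ζ²)) = 41%, ζ = −ln(0.41)/√(π²+ln²(0.41)) = 0.273.
Characteristic equation s² + 6s + 8.4K_p = 0 gives ζ = 6/(2√(8.4K_p)).
Setting ζ = 0.273: √(8.4K_p) = 6/(2·0.273) = 10.99, so K_p = 120.7/8.4 = 14.4.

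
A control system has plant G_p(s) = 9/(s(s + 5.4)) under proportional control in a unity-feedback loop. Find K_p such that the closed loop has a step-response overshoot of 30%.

From %OS = 100·exp(−πζ/√(1−ζ²)) = 30%, ζ = −ln(0.3)/√(π²+ln²(0.3)) = 0.3579.
Characteristic equation s² + 5.4s + 9K_p = 0 gives ζ = 5.4/(2√(9K_p)).
Setting ζ = 0.3579: √(9K_p) = 5.4/(2·0.3579) = 7.545, so K_p = 56.93/9 = 6.33.

K_p = 6.33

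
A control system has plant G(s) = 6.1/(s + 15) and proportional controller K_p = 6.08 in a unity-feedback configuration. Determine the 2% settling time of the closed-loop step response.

Closed-loop transfer function: T(s) = K_p·G(s)/(1 + K_p·G(s)) = 37.09/(s + 15 + 37.09) = 37.09/(s + 52.09).
Time constant τ = 1/52.09 = 0.0192 s, so the 2% settling time is about 4τ = 0.0768 s.

T_s ≈ 0.0768 s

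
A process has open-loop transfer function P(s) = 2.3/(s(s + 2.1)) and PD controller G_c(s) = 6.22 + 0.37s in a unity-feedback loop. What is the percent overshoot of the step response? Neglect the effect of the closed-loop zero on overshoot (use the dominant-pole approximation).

Forward path: (6.22 + 0.37s)·2.3/(s(s+2.1)). The closed-loop characteristic equation is s² + (2.1 + 2.3·0.37)s + 2.3·6.22 = 0.
That is s² + 2.951s + 14.31 = 0, so ω_n = 3.782 rad/s and ζ = 2.951/(2·3.782) = 0.3901.
%OS = 100·exp(−πζ/√(1−ζ²)) = 26.4%.

26.4%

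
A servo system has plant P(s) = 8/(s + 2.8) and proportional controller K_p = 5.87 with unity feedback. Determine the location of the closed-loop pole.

s = -49.76

Closed-loop transfer function: T(s) = K_p·P(s)/(1 + K_p·P(s)) = 46.96/(s + 2.8 + 46.96) = 46.96/(s + 49.76).
The closed-loop pole is at s = −49.76.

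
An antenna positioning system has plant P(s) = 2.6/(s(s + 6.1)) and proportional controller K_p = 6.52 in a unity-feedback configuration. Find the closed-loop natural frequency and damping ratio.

1 + K_p·P(s) = 0 gives s² + 6.1s + 16.95 = 0.
So ω_n² = 16.95 ⇒ ω_n = 4.117 rad/s, and ζ = 6.1/(2ω_n) = 0.741.

ω_n = 4.12 rad/s, ζ = 0.741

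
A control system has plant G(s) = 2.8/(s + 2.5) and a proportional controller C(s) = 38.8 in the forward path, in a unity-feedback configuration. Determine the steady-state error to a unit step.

0.0225

The loop is type 0. Static position error constant K_pos = C(0)·G(0) = 38.8·1.12 = 43.46.
Steady-state error to a unit step: e_ss = 1/(1+K_pos) = 1/44.46 = 0.0225.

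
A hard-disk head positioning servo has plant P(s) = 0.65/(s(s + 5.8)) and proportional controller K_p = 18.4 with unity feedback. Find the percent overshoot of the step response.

Closed-loop characteristic equation: s² + 5.8s + 11.96 = 0, so ω_n = 3.458 rad/s and ζ = 5.8/(2·3.458) = 0.8386.
%OS = 100·exp(−πζ/√(1−ζ²)) = 100·exp(−π·0.8386/√0.2968) = 0.794%.

0.794%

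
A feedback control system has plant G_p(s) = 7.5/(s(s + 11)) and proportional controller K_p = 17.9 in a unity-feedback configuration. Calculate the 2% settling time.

T_s ≈ 0.727 s

Closed-loop characteristic equation: s² + 11s + 134.2 = 0, so ω_n = 11.59 rad/s and ζ = 11/(2·11.59) = 0.4747.
2% settling time T_s ≈ 4/(ζω_n) = 4/5.5 = 0.727 s.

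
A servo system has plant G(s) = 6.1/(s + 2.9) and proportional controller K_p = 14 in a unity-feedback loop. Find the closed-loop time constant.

Closed-loop transfer function: T(s) = K_p·G(s)/(1 + K_p·G(s)) = 85.4/(s + 2.9 + 85.4) = 85.4/(s + 88.3).
Time constant τ = 1/88.3 = 0.0113 s.

τ = 0.0113 s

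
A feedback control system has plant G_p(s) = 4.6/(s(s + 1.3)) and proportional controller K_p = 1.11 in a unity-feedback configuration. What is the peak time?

T_p = 1.45 s

Closed-loop characteristic equation: s² + 1.3s + 5.106 = 0, so ω_n = 2.26 rad/s and ζ = 1.3/(2·2.26) = 0.2877.
Damped frequency ω_d = ω_n√(1−ζ²) = 2.164 rad/s, so peak time T_p = π/ω_d = 1.45 s.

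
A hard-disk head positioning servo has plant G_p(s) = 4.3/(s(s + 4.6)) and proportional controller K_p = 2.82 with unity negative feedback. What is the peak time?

T_p = 1.2 s

Closed-loop characteristic equation: s² + 4.6s + 12.13 = 0, so ω_n = 3.482 rad/s and ζ = 4.6/(2·3.482) = 0.6605.
Damped frequency ω_d = ω_n√(1−ζ²) = 2.615 rad/s, so peak time T_p = π/ω_d = 1.2 s.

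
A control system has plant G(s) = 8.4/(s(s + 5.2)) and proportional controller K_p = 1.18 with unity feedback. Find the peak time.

T_p = 1.77 s

Closed-loop characteristic equation: s² + 5.2s + 9.912 = 0, so ω_n = 3.148 rad/s and ζ = 5.2/(2·3.148) = 0.8258.
Damped frequency ω_d = ω_n√(1−ζ²) = 1.775 rad/s, so peak time T_p = π/ω_d = 1.77 s.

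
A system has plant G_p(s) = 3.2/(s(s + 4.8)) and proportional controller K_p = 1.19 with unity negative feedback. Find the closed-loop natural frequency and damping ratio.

The closed-loop denominator is s(s+4.8) + 1.19·3.2 = s² + 4.8s + 3.808.
Matching s² + 2ζω_n s + ω_n²: ω_n = √3.808 = 1.951 rad/s and 2ζω_n = 4.8, so ζ = 4.8/(2·1.951) = 1.23.

ω_n = 1.95 rad/s, ζ = 1.23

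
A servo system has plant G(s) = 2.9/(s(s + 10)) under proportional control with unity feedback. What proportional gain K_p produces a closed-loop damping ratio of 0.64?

K_p = 21

Closed-loop characteristic equation: s² + 10s + K_p·2.9 = 0.
So ω_n = √(2.9K_p) and 2ζω_n = 10, giving ζ = 10/(2√(2.9K_p)).
Setting ζ = 0.64: √(2.9K_p) = 10/(2·0.64) = 7.812, so K_p = 61.04/2.9 = 21.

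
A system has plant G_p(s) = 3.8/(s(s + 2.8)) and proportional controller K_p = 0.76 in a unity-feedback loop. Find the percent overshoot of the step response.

1.04%

Closed-loop characteristic equation: s² + 2.8s + 2.888 = 0, so ω_n = 1.699 rad/s and ζ = 2.8/(2·1.699) = 0.8238.
%OS = 100·exp(−πζ/√(1−ζ²)) = 100·exp(−π·0.8238/√0.3213) = 1.04%.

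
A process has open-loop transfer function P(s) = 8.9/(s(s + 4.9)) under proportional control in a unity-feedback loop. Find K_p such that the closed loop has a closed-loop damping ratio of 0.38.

K_p = 4.67

Closed-loop characteristic equation: s² + 4.9s + K_p·8.9 = 0.
So ω_n = √(8.9K_p) and 2ζω_n = 4.9, giving ζ = 4.9/(2√(8.9K_p)).
Setting ζ = 0.38: √(8.9K_p) = 4.9/(2·0.38) = 6.447, so K_p = 41.57/8.9 = 4.67.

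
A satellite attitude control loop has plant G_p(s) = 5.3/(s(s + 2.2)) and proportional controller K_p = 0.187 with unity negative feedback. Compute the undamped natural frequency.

With unity feedback the closed-loop characteristic equation is s² + 2.2s + 0.187·5.3 = s² + 2.2s + 0.9911 = 0.
Matching s² + 2ζω_n s + ω_n²: ω_n = √0.9911 = 0.9955 rad/s and 2ζω_n = 2.2, so ζ = 2.2/(2·0.9955) = 1.1.

ω_n = 0.996 rad/s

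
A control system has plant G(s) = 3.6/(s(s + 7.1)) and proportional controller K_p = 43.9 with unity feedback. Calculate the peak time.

Closed-loop characteristic equation: s² + 7.1s + 158 = 0, so ω_n = 12.57 rad/s and ζ = 7.1/(2·12.57) = 0.2824.
Damped frequency ω_d = ω_n√(1−ζ²) = 12.06 rad/s, so peak time T_p = π/ω_d = 0.261 s.

T_p = 0.261 s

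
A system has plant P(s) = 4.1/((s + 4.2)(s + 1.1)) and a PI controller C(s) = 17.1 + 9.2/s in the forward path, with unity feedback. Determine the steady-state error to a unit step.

0

The open loop C(s)P(s) has a pole at the origin (type 1), so the static position error constant is infinite and e_ss = 1/(1+∞) = 0.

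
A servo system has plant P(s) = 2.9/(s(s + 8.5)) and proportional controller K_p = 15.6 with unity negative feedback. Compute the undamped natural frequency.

The closed-loop denominator is s(s+8.5) + 15.6·2.9 = s² + 8.5s + 45.24.
So ω_n² = 45.24 ⇒ ω_n = 6.726 rad/s, and ζ = 8.5/(2ω_n) = 0.632.

ω_n = 6.73 rad/s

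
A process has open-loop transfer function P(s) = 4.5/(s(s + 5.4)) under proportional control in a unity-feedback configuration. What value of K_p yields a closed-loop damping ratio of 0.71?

Closed-loop characteristic equation: s² + 5.4s + K_p·4.5 = 0.
So ω_n = √(4.5K_p) and 2ζω_n = 5.4, giving ζ = 5.4/(2√(4.5K_p)).
Setting ζ = 0.71: √(4.5K_p) = 5.4/(2·0.71) = 3.803, so K_p = 14.46/4.5 = 3.21.

K_p = 3.21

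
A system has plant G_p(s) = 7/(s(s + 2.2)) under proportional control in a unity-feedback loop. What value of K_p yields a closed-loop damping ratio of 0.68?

Closed-loop characteristic equation: s² + 2.2s + K_p·7 = 0.
So ω_n = √(7K_p) and 2ζω_n = 2.2, giving ζ = 2.2/(2√(7K_p)).
Setting ζ = 0.68: √(7K_p) = 2.2/(2·0.68) = 1.618, so K_p = 2.617/7 = 0.374.

K_p = 0.374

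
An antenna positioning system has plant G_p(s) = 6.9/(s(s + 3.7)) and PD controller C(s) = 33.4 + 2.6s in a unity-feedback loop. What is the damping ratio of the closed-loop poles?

ζ = 0.713

Forward path: (33.4 + 2.6s)·6.9/(s(s+3.7)). The closed-loop characteristic equation is s² + (3.7 + 6.9·2.6)s + 6.9·33.4 = 0.
That is s² + 21.64s + 230.5 = 0, so ω_n = 15.18 rad/s and ζ = 21.64/(2·15.18) = 0.7127.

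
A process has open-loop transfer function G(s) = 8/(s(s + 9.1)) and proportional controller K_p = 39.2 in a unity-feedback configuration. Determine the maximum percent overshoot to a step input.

From 1 + K_pG(s) = 0: s² + 9.1s + 313.6 = 0 ⇒ ω_n = 17.71, ζ = 0.2569.
%OS = 100·exp(−πζ/√(1−ζ²)) = 100·exp(−π·0.2569/√0.934) = 43.4%.

43.4%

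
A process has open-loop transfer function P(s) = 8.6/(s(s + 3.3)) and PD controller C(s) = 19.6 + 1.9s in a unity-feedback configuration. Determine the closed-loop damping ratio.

ζ = 0.756

Forward path: (19.6 + 1.9s)·8.6/(s(s+3.3)). The closed-loop characteristic equation is s² + (3.3 + 8.6·1.9)s + 8.6·19.6 = 0.
That is s² + 19.64s + 168.6 = 0, so ω_n = 12.98 rad/s and ζ = 19.64/(2·12.98) = 0.7564.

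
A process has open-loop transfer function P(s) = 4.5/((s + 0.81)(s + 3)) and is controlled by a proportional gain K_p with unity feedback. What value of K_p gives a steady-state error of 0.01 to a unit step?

Steady-state error for a unit step on this type-0 loop is 1/(1 + K_p·P(0)).
P(0) = 1.852. Require 1/(1 + K_p·1.852) = 0.01, so 1 + 1.852·K_p = 100.
K_p = (100 − 1)/1.852 = 53.5.

K_p = 53.5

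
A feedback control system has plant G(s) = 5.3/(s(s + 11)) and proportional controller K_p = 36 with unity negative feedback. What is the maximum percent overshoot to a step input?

The closed-loop denominator s² + 11s + 190.8 gives ω_n = √190.8 = 13.81 and ζ = 11/(2ω_n) = 0.3982.
%OS = 100·exp(−πζ/√(1−ζ²)) = 100·exp(−π·0.3982/√0.8415) = 25.6%.

25.6%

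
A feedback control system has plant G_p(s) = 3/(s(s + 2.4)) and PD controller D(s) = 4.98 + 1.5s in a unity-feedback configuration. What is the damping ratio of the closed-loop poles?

ζ = 0.893

Forward path: (4.98 + 1.5s)·3/(s(s+2.4)). The closed-loop characteristic equation is s² + (2.4 + 3·1.5)s + 3·4.98 = 0.
That is s² + 6.9s + 14.94 = 0, so ω_n = 3.865 rad/s and ζ = 6.9/(2·3.865) = 0.8926.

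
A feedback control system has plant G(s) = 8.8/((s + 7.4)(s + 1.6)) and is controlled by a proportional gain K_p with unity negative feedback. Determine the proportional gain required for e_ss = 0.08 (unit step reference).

K_p = 15.5

The loop is type 0, so e_ss(step) = 1/(1 + K_pos) with K_pos = K_p·G(0).
G(0) = 0.7432. Require 1/(1 + K_p·0.7432) = 0.08, so 1 + 0.7432·K_p = 12.5.
K_p = (12.5 − 1)/0.7432 = 15.5.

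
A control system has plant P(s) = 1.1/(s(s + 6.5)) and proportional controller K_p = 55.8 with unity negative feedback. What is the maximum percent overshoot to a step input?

From 1 + K_pP(s) = 0: s² + 6.5s + 61.38 = 0 ⇒ ω_n = 7.835, ζ = 0.4148.
%OS = 100·exp(−πζ/√(1−ζ²)) = 100·exp(−π·0.4148/√0.8279) = 23.9%.

23.9%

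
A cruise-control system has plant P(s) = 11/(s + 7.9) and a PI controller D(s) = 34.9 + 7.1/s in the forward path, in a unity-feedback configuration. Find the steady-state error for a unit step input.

The open loop D(s)P(s) has a pole at the origin (type 1), so the static position error constant is infinite and e_ss = 1/(1+∞) = 0.

0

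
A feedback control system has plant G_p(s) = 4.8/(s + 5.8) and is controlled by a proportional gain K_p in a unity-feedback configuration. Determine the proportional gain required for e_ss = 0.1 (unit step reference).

The loop is type 0, so e_ss(step) = 1/(1 + K_pos) with K_pos = K_p·G_p(0).
G_p(0) = 0.8276. Require 1/(1 + K_p·0.8276) = 0.1, so 1 + 0.8276·K_p = 10.
K_p = (10 − 1)/0.8276 = 10.9.

K_p = 10.9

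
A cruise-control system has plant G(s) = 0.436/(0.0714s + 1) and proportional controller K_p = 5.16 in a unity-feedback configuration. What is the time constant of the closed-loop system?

Closed loop: T(s) = K_p·G/(1+K_p·G) = 2.25/(0.0714s + 1 + 2.25), with pole at s = −(1 + 2.25)/0.0714 = −45.51.
Closed-loop time constant τ = 1/45.51 = 0.022 s.

τ = 0.022 s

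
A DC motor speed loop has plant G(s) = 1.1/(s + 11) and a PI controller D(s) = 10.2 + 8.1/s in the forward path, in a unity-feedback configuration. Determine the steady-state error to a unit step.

0

The open loop D(s)G(s) has a pole at the origin (type 1), so the static position error constant is infinite and e_ss = 1/(1+∞) = 0.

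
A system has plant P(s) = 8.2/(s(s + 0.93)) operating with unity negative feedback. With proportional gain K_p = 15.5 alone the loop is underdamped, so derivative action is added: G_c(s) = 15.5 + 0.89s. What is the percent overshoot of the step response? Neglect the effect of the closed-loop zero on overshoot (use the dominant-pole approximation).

Forward path: (15.5 + 0.89s)·8.2/(s(s+0.93)). The closed-loop characteristic equation is s² + (0.93 + 8.2·0.89)s + 8.2·15.5 = 0.
That is s² + 8.228s + 127.1 = 0, so ω_n = 11.27 rad/s and ζ = 8.228/(2·11.27) = 0.3649.
%OS = 100·exp(−πζ/√(1−ζ²)) = 29.2%.

29.2%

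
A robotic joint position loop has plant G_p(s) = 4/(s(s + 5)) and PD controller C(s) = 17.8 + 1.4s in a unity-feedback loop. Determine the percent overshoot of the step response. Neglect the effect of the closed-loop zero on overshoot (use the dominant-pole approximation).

Forward path: (17.8 + 1.4s)·4/(s(s+5)). The closed-loop characteristic equation is s² + (5 + 4·1.4)s + 4·17.8 = 0.
That is s² + 10.6s + 71.2 = 0, so ω_n = 8.438 rad/s and ζ = 10.6/(2·8.438) = 0.6281.
%OS = 100·exp(−πζ/√(1−ζ²)) = 7.92%.

7.92%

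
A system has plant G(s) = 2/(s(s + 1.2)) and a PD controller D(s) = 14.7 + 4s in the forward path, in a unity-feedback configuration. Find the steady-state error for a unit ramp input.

The loop has one pole at the origin (type 1). Velocity error constant K_v = lim_{s→0} s·D(s)G(s) = 14.7·2/1.2 = 24.5.
Steady-state error to a unit ramp: e_ss = 1/K_v = 0.0408.

0.0408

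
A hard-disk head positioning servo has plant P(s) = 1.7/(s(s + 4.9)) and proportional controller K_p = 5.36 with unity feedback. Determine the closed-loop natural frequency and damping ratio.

1 + K_p·P(s) = 0 gives s² + 4.9s + 9.112 = 0.
Matching s² + 2ζω_n s + ω_n²: ω_n = √9.112 = 3.019 rad/s and 2ζω_n = 4.9, so ζ = 4.9/(2·3.019) = 0.812.

ω_n = 3.02 rad/s, ζ = 0.812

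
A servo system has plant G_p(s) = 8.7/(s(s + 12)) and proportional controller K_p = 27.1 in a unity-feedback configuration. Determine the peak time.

T_p = 0.222 s

The closed-loop denominator s² + 12s + 235.8 gives ω_n = √235.8 = 15.35 and ζ = 12/(2ω_n) = 0.3908.
Damped frequency ω_d = ω_n√(1−ζ²) = 14.13 rad/s, so peak time T_p = π/ω_d = 0.222 s.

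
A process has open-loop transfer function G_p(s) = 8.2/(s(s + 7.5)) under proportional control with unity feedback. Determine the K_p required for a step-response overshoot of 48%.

K_p = 33.1

From %OS = 100·exp(−πζ/√(1−ζ²)) = 48%, ζ = −ln(0.48)/√(π²+ln²(0.48)) = 0.2275.
Characteristic equation s² + 7.5s + 8.2K_p = 0 gives ζ = 7.5/(2√(8.2K_p)).
Setting ζ = 0.2275: √(8.2K_p) = 7.5/(2·0.2275) = 16.48, so K_p = 271.7/8.2 = 33.1.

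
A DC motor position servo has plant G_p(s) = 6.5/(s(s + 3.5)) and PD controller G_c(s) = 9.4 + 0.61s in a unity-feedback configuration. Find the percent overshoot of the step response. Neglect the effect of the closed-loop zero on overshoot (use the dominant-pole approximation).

18.1%

Forward path: (9.4 + 0.61s)·6.5/(s(s+3.5)). The closed-loop characteristic equation is s² + (3.5 + 6.5·0.61)s + 6.5·9.4 = 0.
That is s² + 7.465s + 61.1 = 0, so ω_n = 7.817 rad/s and ζ = 7.465/(2·7.817) = 0.4775.
%OS = 100·exp(−πζ/√(1−ζ²)) = 18.1%.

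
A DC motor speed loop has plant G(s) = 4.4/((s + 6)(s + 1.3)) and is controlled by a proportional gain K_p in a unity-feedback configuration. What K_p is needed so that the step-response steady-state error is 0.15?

Steady-state error for a unit step on this type-0 loop is 1/(1 + K_p·G(0)).
G(0) = 0.5641. Require 1/(1 + K_p·0.5641) = 0.15, so 1 + 0.5641·K_p = 6.667.
K_p = (6.667 − 1)/0.5641 = 10.

K_p = 10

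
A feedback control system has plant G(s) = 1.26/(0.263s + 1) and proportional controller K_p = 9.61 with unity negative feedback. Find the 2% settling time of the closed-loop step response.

T_s ≈ 0.0803 s

Closed loop: T(s) = K_p·G/(1+K_p·G) = 12.11/(0.263s + 1 + 12.11), with pole at s = −(1 + 12.11)/0.263 = −49.84.
τ = 1/49.84 = 0.02006 s, so 2% settling time ≈ 4τ = 0.0803 s.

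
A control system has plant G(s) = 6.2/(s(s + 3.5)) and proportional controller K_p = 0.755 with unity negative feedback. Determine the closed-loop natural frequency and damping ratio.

ω_n = 2.16 rad/s, ζ = 0.809

The closed-loop denominator is s(s+3.5) + 0.755·6.2 = s² + 3.5s + 4.681.
Matching s² + 2ζω_n s + ω_n²: ω_n = √4.681 = 2.164 rad/s and 2ζω_n = 3.5, so ζ = 3.5/(2·2.164) = 0.809.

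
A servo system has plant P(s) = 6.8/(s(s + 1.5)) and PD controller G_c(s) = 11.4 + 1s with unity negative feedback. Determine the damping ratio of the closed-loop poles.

ζ = 0.471

Forward path: (11.4 + 1s)·6.8/(s(s+1.5)). The closed-loop characteristic equation is s² + (1.5 + 6.8·1)s + 6.8·11.4 = 0.
That is s² + 8.3s + 77.52 = 0, so ω_n = 8.805 rad/s and ζ = 8.3/(2·8.805) = 0.4713.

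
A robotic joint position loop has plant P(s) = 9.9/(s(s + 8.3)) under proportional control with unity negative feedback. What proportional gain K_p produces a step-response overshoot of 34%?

K_p = 16.5

From %OS = 100·exp(−πζ/√(1−ζ²)) = 34%, ζ = −ln(0.34)/√(π²+ln²(0.34)) = 0.3248.
Characteristic equation s² + 8.3s + 9.9K_p = 0 gives ζ = 8.3/(2√(9.9K_p)).
Setting ζ = 0.3248: √(9.9K_p) = 8.3/(2·0.3248) = 12.78, so K_p = 163.3/9.9 = 16.5.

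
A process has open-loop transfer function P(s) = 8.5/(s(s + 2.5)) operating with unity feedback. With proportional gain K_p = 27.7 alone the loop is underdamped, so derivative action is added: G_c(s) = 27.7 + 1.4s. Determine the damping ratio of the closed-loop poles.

ζ = 0.469

Forward path: (27.7 + 1.4s)·8.5/(s(s+2.5)). The closed-loop characteristic equation is s² + (2.5 + 8.5·1.4)s + 8.5·27.7 = 0.
That is s² + 14.4s + 235.4 = 0, so ω_n = 15.34 rad/s and ζ = 14.4/(2·15.34) = 0.4692.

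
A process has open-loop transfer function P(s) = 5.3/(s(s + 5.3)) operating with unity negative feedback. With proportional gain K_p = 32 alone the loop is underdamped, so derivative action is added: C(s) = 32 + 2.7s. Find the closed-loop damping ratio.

Forward path: (32 + 2.7s)·5.3/(s(s+5.3)). The closed-loop characteristic equation is s² + (5.3 + 5.3·2.7)s + 5.3·32 = 0.
That is s² + 19.61s + 169.6 = 0, so ω_n = 13.02 rad/s and ζ = 19.61/(2·13.02) = 0.7529.

ζ = 0.753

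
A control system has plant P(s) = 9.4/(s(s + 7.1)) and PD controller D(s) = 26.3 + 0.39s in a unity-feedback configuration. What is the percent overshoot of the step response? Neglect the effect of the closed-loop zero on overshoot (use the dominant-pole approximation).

Forward path: (26.3 + 0.39s)·9.4/(s(s+7.1)). The closed-loop characteristic equation is s² + (7.1 + 9.4·0.39)s + 9.4·26.3 = 0.
That is s² + 10.77s + 247.2 = 0, so ω_n = 15.72 rad/s and ζ = 10.77/(2·15.72) = 0.3424.
%OS = 100·exp(−πζ/√(1−ζ²)) = 31.8%.

31.8%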